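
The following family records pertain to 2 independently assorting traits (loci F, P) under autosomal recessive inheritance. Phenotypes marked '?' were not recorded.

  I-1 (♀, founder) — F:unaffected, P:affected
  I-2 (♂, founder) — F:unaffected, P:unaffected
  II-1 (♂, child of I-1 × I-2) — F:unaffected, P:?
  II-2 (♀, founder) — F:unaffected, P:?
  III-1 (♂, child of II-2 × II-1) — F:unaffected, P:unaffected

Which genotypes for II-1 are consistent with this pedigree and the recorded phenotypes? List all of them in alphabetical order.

F/I-1 un ·: FF|Ff
F/I-2 un ·: FF|Ff
F/II-1 un I-1×I-2: FF|Ff
F/II-2 un ·: FF|Ff
F/III-1 un II-2×II-1: FF|Ff
⇒ F over [I-1,I-2,II-1,II-2,III-1]: 24 consistent
P/I-1 aff ·: pp
P/I-2 un ·: PP|Pp
P/II-1 ? I-1×I-2: Pp|pp
P/II-2 ? ·: PP|Pp|pp
P/III-1 un II-2×II-1: PP|Pp
⇒ P over [I-1,I-2,II-1,II-2,III-1]: 12 consistent

II-1 ∈ {FF Pp, FF pp, Ff Pp, Ff pp}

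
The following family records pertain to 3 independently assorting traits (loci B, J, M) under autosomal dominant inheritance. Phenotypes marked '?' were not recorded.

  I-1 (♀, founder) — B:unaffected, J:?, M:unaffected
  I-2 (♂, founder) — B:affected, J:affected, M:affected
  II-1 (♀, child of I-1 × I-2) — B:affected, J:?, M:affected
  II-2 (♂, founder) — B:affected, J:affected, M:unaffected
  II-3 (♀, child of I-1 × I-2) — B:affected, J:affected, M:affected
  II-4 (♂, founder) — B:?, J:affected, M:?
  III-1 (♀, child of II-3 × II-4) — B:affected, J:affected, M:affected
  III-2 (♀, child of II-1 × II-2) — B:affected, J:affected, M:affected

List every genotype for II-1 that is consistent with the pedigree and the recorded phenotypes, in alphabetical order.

B/I-1 un ·: bb
B/I-2 aff ·: Bb|BB
B/II-1 aff I-1×I-2: Bb
B/II-2 aff ·: Bb|BB
B/II-3 aff I-1×I-2: Bb
B/II-4 ? ·: bb|Bb|BB
B/III-1 aff II-3×II-4: Bb|BB
B/III-2 aff II-1×II-2: Bb|BB
⇒ B over [I-1,I-2,II-1,II-2,II-3,II-4,III-1,III-2]: 40 consistent
J/I-1 ? ·: jj|Jj|JJ
J/I-2 aff ·: Jj|JJ
J/II-1 ? I-1×I-2: jj|Jj|JJ
J/II-2 aff ·: Jj|JJ
J/II-3 aff I-1×I-2: Jj|JJ
J/II-4 aff ·: Jj|JJ
J/III-1 aff II-3×II-4: Jj|JJ
J/III-2 aff II-1×II-2: Jj|JJ
⇒ J over [I-1,I-2,II-1,II-2,II-3,II-4,III-1,III-2]: 210 consistent
M/I-1 un ·: mm
M/I-2 aff ·: Mm|MM
M/II-1 aff I-1×I-2: Mm
M/II-2 un ·: mm
M/II-3 aff I-1×I-2: Mm
M/II-4 ? ·: mm|Mm|MM
M/III-1 aff II-3×II-4: Mm|MM
M/III-2 aff II-1×II-2: Mm
⇒ M over [I-1,I-2,II-1,II-2,II-3,II-4,III-1,III-2]: 10 consistent

II-1 ∈ {Bb JJ Mm, Bb Jj Mm, Bb jj Mm}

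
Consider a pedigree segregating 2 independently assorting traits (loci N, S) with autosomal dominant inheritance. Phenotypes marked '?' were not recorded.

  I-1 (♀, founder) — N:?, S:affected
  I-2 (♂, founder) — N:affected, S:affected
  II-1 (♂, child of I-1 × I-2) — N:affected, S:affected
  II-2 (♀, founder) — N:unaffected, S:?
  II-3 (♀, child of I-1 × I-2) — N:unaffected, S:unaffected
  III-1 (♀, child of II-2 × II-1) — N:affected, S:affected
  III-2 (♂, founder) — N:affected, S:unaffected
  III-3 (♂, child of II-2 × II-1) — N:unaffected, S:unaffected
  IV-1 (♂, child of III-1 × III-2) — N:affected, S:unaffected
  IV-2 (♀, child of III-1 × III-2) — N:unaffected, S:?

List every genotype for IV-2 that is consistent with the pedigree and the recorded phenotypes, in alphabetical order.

N/I-1 ? ·: nn|Nn
N/I-2 aff ·: Nn
N/II-1 aff I-1×I-2: Nn
N/II-2 un ·: nn
N/II-3 un I-1×I-2: nn
N/III-1 aff II-2×II-1: Nn
N/III-2 aff ·: Nn
N/III-3 un II-2×II-1: nn
N/IV-1 aff III-1×III-2: Nn|NN
N/IV-2 un III-1×III-2: nn
⇒ N over [I-1,I-2,II-1,II-2,II-3,III-1,III-2,III-3,IV-1,IV-2]: 4 consistent
S/I-1 aff ·: Ss
S/I-2 aff ·: Ss
S/II-1 aff I-1×I-2: Ss
S/II-2 ? ·: ss|Ss
S/II-3 un I-1×I-2: ss
S/III-1 aff II-2×II-1: Ss
S/III-2 un ·: ss
S/III-3 un II-2×II-1: ss
S/IV-1 un III-1×III-2: ss
S/IV-2 ? III-1×III-2: ss|Ss
⇒ S over [I-1,I-2,II-1,II-2,II-3,III-1,III-2,III-3,IV-1,IV-2]: 4 consistent

IV-2 ∈ {nn Ss, nn ss}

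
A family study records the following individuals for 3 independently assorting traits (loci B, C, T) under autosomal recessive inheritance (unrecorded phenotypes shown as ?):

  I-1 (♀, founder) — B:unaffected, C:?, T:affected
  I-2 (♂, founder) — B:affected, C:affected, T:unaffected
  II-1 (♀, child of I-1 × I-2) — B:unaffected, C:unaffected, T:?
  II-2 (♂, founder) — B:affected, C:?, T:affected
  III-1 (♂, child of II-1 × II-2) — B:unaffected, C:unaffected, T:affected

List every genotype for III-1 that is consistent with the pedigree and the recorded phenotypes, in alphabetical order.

III-1 ∈ {Bb CC tt, Bb Cc tt}

B/I-1 un ·: BB|Bb
B/I-2 aff ·: bb
B/II-1 un I-1×I-2: Bb
B/II-2 aff ·: bb
B/III-1 un II-1×II-2: Bb
⇒ B over [I-1,I-2,II-1,II-2,III-1]: 2 consistent
C/I-1 ? ·: CC|Cc
C/I-2 aff ·: cc
C/II-1 un I-1×I-2: Cc
C/II-2 ? ·: CC|Cc|cc
C/III-1 un II-1×II-2: CC|Cc
⇒ C over [I-1,I-2,II-1,II-2,III-1]: 10 consistent
T/I-1 aff ·: tt
T/I-2 un ·: TT|Tt
T/II-1 ? I-1×I-2: Tt|tt
T/II-2 aff ·: tt
T/III-1 aff II-1×II-2: tt
⇒ T over [I-1,I-2,II-1,II-2,III-1]: 3 consistent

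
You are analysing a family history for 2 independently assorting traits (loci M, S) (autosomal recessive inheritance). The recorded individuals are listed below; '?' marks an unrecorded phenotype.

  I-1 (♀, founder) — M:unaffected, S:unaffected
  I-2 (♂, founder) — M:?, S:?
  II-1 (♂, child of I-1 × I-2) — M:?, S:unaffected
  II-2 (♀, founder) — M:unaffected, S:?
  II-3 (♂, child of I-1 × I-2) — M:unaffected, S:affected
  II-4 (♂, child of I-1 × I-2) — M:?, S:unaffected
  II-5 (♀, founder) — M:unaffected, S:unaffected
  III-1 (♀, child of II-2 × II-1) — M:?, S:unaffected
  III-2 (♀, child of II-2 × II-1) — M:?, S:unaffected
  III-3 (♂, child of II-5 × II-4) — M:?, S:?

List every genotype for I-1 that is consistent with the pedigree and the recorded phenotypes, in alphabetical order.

I-1 ∈ {MM Ss, Mm Ss}

M/I-1 un ·: MM|Mm
M/I-2 ? ·: MM|Mm|mm
M/II-1 ? I-1×I-2: MM|Mm|mm
M/II-2 un ·: MM|Mm
M/II-3 un I-1×I-2: MM|Mm
M/II-4 ? I-1×I-2: MM|Mm|mm
M/II-5 un ·: MM|Mm
M/III-1 ? II-2×II-1: MM|Mm|mm
M/III-2 ? II-2×II-1: MM|Mm|mm
M/III-3 ? II-5×II-4: MM|Mm|mm
⇒ M over [I-1,I-2,II-1,II-2,II-3,II-4,II-5,III-1,III-2,III-3]: 1306 consistent
S/I-1 un ·: Ss
S/I-2 ? ·: Ss|ss
S/II-1 un I-1×I-2: SS|Ss
S/II-2 ? ·: SS|Ss|ss
S/II-3 aff I-1×I-2: ss
S/II-4 un I-1×I-2: SS|Ss
S/II-5 un ·: SS|Ss
S/III-1 un II-2×II-1: SS|Ss
S/III-2 un II-2×II-1: SS|Ss
S/III-3 ? II-5×II-4: SS|Ss|ss
⇒ S over [I-1,I-2,II-1,II-2,II-3,II-4,II-5,III-1,III-2,III-3]: 165 consistent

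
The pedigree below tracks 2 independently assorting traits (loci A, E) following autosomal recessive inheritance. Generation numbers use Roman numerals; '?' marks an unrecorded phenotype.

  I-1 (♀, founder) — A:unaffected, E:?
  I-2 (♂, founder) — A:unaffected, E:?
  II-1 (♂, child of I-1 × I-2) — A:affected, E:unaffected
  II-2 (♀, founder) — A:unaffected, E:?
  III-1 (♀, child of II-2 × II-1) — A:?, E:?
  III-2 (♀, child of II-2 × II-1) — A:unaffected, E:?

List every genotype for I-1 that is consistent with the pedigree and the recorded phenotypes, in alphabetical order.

A/I-1 un ·: Aa
A/I-2 un ·: Aa
A/II-1 aff I-1×I-2: aa
A/II-2 un ·: AA|Aa
A/III-1 ? II-2×II-1: Aa|aa
A/III-2 un II-2×II-1: Aa
⇒ A over [I-1,I-2,II-1,II-2,III-1,III-2]: 3 consistent
E/I-1 ? ·: EE|Ee|ee
E/I-2 ? ·: EE|Ee|ee
E/II-1 un I-1×I-2: EE|Ee
E/II-2 ? ·: EE|Ee|ee
E/III-1 ? II-2×II-1: EE|Ee|ee
E/III-2 ? II-2×II-1: EE|Ee|ee
⇒ E over [I-1,I-2,II-1,II-2,III-1,III-2]: 143 consistent

I-1 ∈ {Aa EE, Aa Ee, Aa ee}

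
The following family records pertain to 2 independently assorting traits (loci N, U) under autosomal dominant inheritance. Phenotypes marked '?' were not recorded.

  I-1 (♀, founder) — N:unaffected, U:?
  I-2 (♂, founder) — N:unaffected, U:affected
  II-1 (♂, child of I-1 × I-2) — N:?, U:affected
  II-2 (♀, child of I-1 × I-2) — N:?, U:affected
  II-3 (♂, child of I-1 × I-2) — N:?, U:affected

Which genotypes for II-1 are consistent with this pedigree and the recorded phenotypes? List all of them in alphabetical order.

II-1 ∈ {nn UU, nn Uu}

N/I-1 un ·: nn
N/I-2 un ·: nn
N/II-1 ? I-1×I-2: nn
N/II-2 ? I-1×I-2: nn
N/II-3 ? I-1×I-2: nn
⇒ N over [I-1,I-2,II-1,II-2,II-3]: 1 consistent
U/I-1 ? ·: uu|Uu|UU
U/I-2 aff ·: Uu|UU
U/II-1 aff I-1×I-2: Uu|UU
U/II-2 aff I-1×I-2: Uu|UU
U/II-3 aff I-1×I-2: Uu|UU
⇒ U over [I-1,I-2,II-1,II-2,II-3]: 27 consistent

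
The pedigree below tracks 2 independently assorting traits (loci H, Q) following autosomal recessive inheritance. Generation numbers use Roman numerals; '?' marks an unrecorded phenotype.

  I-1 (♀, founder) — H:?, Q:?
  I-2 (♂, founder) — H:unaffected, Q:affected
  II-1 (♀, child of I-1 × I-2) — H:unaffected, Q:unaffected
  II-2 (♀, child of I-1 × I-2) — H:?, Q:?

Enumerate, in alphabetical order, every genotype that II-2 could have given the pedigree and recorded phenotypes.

II-2 ∈ {HH Qq, HH qq, Hh Qq, Hh qq, hh Qq, hh qq}

H/I-1 ? ·: HH|Hh|hh
H/I-2 un ·: HH|Hh
H/II-1 un I-1×I-2: HH|Hh
H/II-2 ? I-1×I-2: HH|Hh|hh
⇒ H over [I-1,I-2,II-1,II-2]: 18 consistent
Q/I-1 ? ·: QQ|Qq
Q/I-2 aff ·: qq
Q/II-1 un I-1×I-2: Qq
Q/II-2 ? I-1×I-2: Qq|qq
⇒ Q over [I-1,I-2,II-1,II-2]: 3 consistent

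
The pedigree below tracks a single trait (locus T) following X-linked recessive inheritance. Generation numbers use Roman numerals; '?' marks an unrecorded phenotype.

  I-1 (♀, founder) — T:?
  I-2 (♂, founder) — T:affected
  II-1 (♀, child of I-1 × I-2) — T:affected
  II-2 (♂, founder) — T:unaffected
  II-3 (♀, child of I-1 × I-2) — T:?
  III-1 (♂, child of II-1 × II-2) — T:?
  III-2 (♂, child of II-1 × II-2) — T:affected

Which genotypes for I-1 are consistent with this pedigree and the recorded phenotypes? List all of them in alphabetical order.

I-1 ∈ {X^TX^t, X^tX^t}

T/I-1 ? ·: X^TX^t|X^tX^t
T/I-2 aff ·: X^tY
T/II-1 aff I-1×I-2: X^tX^t
T/II-2 un ·: X^TY
T/II-3 ? I-1×I-2: X^TX^t|X^tX^t
T/III-1 ? II-1×II-2: X^tY
T/III-2 aff II-1×II-2: X^tY
⇒ T over [I-1,I-2,II-1,II-2,II-3,III-1,III-2]: 3 consistent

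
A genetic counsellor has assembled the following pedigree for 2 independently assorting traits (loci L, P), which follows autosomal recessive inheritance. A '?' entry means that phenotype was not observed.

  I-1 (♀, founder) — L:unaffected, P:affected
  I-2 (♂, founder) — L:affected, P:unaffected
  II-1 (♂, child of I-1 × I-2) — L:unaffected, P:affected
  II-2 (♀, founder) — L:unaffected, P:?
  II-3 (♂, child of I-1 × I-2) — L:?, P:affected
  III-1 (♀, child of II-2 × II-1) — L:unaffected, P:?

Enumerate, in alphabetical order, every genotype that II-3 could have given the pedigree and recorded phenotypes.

II-3 ∈ {Ll pp, ll pp}

L/I-1 un ·: LL|Ll
L/I-2 aff ·: ll
L/II-1 un I-1×I-2: Ll
L/II-2 un ·: LL|Ll
L/II-3 ? I-1×I-2: Ll|ll
L/III-1 un II-2×II-1: LL|Ll
⇒ L over [I-1,I-2,II-1,II-2,II-3,III-1]: 12 consistent
P/I-1 aff ·: pp
P/I-2 un ·: Pp
P/II-1 aff I-1×I-2: pp
P/II-2 ? ·: PP|Pp|pp
P/II-3 aff I-1×I-2: pp
P/III-1 ? II-2×II-1: Pp|pp
⇒ P over [I-1,I-2,II-1,II-2,II-3,III-1]: 4 consistent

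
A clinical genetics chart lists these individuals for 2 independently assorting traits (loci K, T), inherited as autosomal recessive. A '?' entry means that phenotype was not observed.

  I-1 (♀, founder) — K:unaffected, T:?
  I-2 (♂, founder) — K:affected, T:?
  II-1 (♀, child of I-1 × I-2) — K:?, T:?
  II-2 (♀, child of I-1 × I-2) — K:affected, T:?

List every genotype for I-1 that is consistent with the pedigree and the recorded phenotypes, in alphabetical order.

K/I-1 un ·: Kk
K/I-2 aff ·: kk
K/II-1 ? I-1×I-2: Kk|kk
K/II-2 aff I-1×I-2: kk
⇒ K over [I-1,I-2,II-1,II-2]: 2 consistent
T/I-1 ? ·: TT|Tt|tt
T/I-2 ? ·: TT|Tt|tt
T/II-1 ? I-1×I-2: TT|Tt|tt
T/II-2 ? I-1×I-2: TT|Tt|tt
⇒ T over [I-1,I-2,II-1,II-2]: 29 consistent

I-1 ∈ {Kk TT, Kk Tt, Kk tt}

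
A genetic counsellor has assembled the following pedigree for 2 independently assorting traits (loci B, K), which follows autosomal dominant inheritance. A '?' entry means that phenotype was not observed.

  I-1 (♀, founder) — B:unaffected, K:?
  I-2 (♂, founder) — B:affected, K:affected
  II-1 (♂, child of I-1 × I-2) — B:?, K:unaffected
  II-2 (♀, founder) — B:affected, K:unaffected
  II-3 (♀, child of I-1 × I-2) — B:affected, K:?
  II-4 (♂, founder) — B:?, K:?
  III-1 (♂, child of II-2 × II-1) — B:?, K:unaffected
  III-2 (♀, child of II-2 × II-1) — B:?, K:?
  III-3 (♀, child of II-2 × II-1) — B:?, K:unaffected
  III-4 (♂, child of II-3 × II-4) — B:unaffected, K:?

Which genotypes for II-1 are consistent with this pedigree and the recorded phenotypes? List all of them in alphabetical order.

II-1 ∈ {Bb kk, bb kk}

B/I-1 un ·: bb
B/I-2 aff ·: Bb|BB
B/II-1 ? I-1×I-2: bb|Bb
B/II-2 aff ·: Bb|BB
B/II-3 aff I-1×I-2: Bb
B/II-4 ? ·: bb|Bb
B/III-1 ? II-2×II-1: bb|Bb|BB
B/III-2 ? II-2×II-1: bb|Bb|BB
B/III-3 ? II-2×II-1: bb|Bb|BB
B/III-4 un II-3×II-4: bb
⇒ B over [I-1,I-2,II-1,II-2,II-3,II-4,III-1,III-2,III-3,III-4]: 158 consistent
K/I-1 ? ·: kk|Kk
K/I-2 aff ·: Kk
K/II-1 un I-1×I-2: kk
K/II-2 un ·: kk
K/II-3 ? I-1×I-2: kk|Kk|KK
K/II-4 ? ·: kk|Kk|KK
K/III-1 un II-2×II-1: kk
K/III-2 ? II-2×II-1: kk
K/III-3 un II-2×II-1: kk
K/III-4 ? II-3×II-4: kk|Kk|KK
⇒ K over [I-1,I-2,II-1,II-2,II-3,II-4,III-1,III-2,III-3,III-4]: 26 consistent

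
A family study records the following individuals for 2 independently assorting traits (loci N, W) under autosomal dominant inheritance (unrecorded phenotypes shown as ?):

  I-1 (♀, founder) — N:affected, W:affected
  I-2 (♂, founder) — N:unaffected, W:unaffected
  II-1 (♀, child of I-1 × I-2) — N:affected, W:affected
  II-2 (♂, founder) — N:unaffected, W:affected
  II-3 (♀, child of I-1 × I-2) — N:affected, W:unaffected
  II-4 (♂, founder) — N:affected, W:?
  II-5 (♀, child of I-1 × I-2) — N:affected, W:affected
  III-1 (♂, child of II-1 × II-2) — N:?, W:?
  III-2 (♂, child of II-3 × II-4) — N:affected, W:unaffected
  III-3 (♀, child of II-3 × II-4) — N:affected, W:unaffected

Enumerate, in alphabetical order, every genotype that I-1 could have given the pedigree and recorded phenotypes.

I-1 ∈ {NN Ww, Nn Ww}

N/I-1 aff ·: Nn|NN
N/I-2 un ·: nn
N/II-1 aff I-1×I-2: Nn
N/II-2 un ·: nn
N/II-3 aff I-1×I-2: Nn
N/II-4 aff ·: Nn|NN
N/II-5 aff I-1×I-2: Nn
N/III-1 ? II-1×II-2: nn|Nn
N/III-2 aff II-3×II-4: Nn|NN
N/III-3 aff II-3×II-4: Nn|NN
⇒ N over [I-1,I-2,II-1,II-2,II-3,II-4,II-5,III-1,III-2,III-3]: 32 consistent
W/I-1 aff ·: Ww
W/I-2 un ·: ww
W/II-1 aff I-1×I-2: Ww
W/II-2 aff ·: Ww|WW
W/II-3 un I-1×I-2: ww
W/II-4 ? ·: ww|Ww
W/II-5 aff I-1×I-2: Ww
W/III-1 ? II-1×II-2: ww|Ww|WW
W/III-2 un II-3×II-4: ww
W/III-3 un II-3×II-4: ww
⇒ W over [I-1,I-2,II-1,II-2,II-3,II-4,II-5,III-1,III-2,III-3]: 10 consistent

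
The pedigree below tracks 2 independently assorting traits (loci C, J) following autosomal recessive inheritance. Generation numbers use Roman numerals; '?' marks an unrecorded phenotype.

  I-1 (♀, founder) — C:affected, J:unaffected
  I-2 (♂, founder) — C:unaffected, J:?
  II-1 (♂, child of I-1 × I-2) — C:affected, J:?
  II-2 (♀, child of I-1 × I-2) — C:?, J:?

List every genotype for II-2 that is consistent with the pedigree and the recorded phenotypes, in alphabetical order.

C/I-1 aff ·: cc
C/I-2 un ·: Cc
C/II-1 aff I-1×I-2: cc
C/II-2 ? I-1×I-2: Cc|cc
⇒ C over [I-1,I-2,II-1,II-2]: 2 consistent
J/I-1 un ·: JJ|Jj
J/I-2 ? ·: JJ|Jj|jj
J/II-1 ? I-1×I-2: JJ|Jj|jj
J/II-2 ? I-1×I-2: JJ|Jj|jj
⇒ J over [I-1,I-2,II-1,II-2]: 23 consistent

II-2 ∈ {Cc JJ, Cc Jj, Cc jj, cc JJ, cc Jj, cc jj}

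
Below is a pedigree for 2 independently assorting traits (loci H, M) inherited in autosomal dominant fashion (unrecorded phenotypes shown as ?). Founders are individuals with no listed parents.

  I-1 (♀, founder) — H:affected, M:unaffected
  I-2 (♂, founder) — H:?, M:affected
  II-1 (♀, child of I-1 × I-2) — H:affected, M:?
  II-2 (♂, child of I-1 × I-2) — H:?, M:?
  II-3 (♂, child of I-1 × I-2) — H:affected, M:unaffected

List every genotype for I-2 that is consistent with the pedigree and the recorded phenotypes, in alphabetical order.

I-2 ∈ {HH Mm, Hh Mm, hh Mm}

H/I-1 aff ·: Hh|HH
H/I-2 ? ·: hh|Hh|HH
H/II-1 aff I-1×I-2: Hh|HH
H/II-2 ? I-1×I-2: hh|Hh|HH
H/II-3 aff I-1×I-2: Hh|HH
⇒ H over [I-1,I-2,II-1,II-2,II-3]: 32 consistent
M/I-1 un ·: mm
M/I-2 aff ·: Mm
M/II-1 ? I-1×I-2: mm|Mm
M/II-2 ? I-1×I-2: mm|Mm
M/II-3 un I-1×I-2: mm
⇒ M over [I-1,I-2,II-1,II-2,II-3]: 4 consistent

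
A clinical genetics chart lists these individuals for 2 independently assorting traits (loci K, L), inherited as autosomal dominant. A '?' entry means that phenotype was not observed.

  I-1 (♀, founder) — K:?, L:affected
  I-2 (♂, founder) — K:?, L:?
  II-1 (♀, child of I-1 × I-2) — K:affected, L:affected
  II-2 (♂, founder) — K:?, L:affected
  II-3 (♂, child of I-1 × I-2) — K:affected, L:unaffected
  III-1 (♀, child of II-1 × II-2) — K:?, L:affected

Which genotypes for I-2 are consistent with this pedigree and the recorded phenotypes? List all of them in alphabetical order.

I-2 ∈ {KK Ll, KK ll, Kk Ll, Kk ll, kk Ll, kk ll}

K/I-1 ? ·: kk|Kk|KK
K/I-2 ? ·: kk|Kk|KK
K/II-1 aff I-1×I-2: Kk|KK
K/II-2 ? ·: kk|Kk|KK
K/II-3 aff I-1×I-2: Kk|KK
K/III-1 ? II-1×II-2: kk|Kk|KK
⇒ K over [I-1,I-2,II-1,II-2,II-3,III-1]: 98 consistent
L/I-1 aff ·: Ll
L/I-2 ? ·: ll|Ll
L/II-1 aff I-1×I-2: Ll|LL
L/II-2 aff ·: Ll|LL
L/II-3 un I-1×I-2: ll
L/III-1 aff II-1×II-2: Ll|LL
⇒ L over [I-1,I-2,II-1,II-2,II-3,III-1]: 11 consistent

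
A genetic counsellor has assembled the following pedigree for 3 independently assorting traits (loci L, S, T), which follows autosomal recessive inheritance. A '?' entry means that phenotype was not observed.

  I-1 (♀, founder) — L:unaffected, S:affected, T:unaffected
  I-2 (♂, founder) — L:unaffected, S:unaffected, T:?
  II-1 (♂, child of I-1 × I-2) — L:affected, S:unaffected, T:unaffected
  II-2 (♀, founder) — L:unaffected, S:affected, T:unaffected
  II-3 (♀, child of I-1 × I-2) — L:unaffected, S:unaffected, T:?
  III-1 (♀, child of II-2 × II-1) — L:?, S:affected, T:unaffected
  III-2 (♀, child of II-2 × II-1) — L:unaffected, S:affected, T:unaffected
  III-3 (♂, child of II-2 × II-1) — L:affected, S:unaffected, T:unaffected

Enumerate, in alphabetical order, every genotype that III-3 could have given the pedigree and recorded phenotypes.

III-3 ∈ {ll Ss TT, ll Ss Tt}

L/I-1 un ·: Ll
L/I-2 un ·: Ll
L/II-1 aff I-1×I-2: ll
L/II-2 un ·: Ll
L/II-3 un I-1×I-2: LL|Ll
L/III-1 ? II-2×II-1: Ll|ll
L/III-2 un II-2×II-1: Ll
L/III-3 aff II-2×II-1: ll
⇒ L over [I-1,I-2,II-1,II-2,II-3,III-1,III-2,III-3]: 4 consistent
S/I-1 aff ·: ss
S/I-2 un ·: SS|Ss
S/II-1 un I-1×I-2: Ss
S/II-2 aff ·: ss
S/II-3 un I-1×I-2: Ss
S/III-1 aff II-2×II-1: ss
S/III-2 aff II-2×II-1: ss
S/III-3 un II-2×II-1: Ss
⇒ S over [I-1,I-2,II-1,II-2,II-3,III-1,III-2,III-3]: 2 consistent
T/I-1 un ·: TT|Tt
T/I-2 ? ·: TT|Tt|tt
T/II-1 un I-1×I-2: TT|Tt
T/II-2 un ·: TT|Tt
T/II-3 ? I-1×I-2: TT|Tt|tt
T/III-1 un II-2×II-1: TT|Tt
T/III-2 un II-2×II-1: TT|Tt
T/III-3 un II-2×II-1: TT|Tt
⇒ T over [I-1,I-2,II-1,II-2,II-3,III-1,III-2,III-3]: 232 consistent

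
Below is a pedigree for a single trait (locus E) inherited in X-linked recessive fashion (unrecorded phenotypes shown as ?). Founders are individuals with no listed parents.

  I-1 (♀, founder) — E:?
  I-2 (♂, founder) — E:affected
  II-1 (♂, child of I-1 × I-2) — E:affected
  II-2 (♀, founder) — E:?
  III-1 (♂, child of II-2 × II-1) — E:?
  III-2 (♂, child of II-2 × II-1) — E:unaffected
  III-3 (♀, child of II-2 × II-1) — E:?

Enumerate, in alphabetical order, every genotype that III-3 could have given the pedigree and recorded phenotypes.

E/I-1 ? ·: X^EX^e|X^eX^e
E/I-2 aff ·: X^eY
E/II-1 aff I-1×I-2: X^eY
E/II-2 ? ·: X^EX^E|X^EX^e
E/III-1 ? II-2×II-1: X^EY|X^eY
E/III-2 un II-2×II-1: X^EY
E/III-3 ? II-2×II-1: X^EX^e|X^eX^e
⇒ E over [I-1,I-2,II-1,II-2,III-1,III-2,III-3]: 10 consistent

III-3 ∈ {X^EX^e, X^eX^e}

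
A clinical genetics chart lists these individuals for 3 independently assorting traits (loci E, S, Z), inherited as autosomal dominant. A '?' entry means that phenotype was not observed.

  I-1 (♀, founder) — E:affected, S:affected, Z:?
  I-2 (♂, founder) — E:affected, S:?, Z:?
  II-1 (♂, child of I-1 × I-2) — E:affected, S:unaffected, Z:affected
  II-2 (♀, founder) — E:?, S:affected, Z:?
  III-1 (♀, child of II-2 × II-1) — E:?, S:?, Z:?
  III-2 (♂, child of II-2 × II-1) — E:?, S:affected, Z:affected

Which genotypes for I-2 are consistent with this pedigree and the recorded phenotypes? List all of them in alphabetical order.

E/I-1 aff ·: Ee|EE
E/I-2 aff ·: Ee|EE
E/II-1 aff I-1×I-2: Ee|EE
E/II-2 ? ·: ee|Ee|EE
E/III-1 ? II-2×II-1: ee|Ee|EE
E/III-2 ? II-2×II-1: ee|Ee|EE
⇒ E over [I-1,I-2,II-1,II-2,III-1,III-2]: 75 consistent
S/I-1 aff ·: Ss
S/I-2 ? ·: ss|Ss
S/II-1 un I-1×I-2: ss
S/II-2 aff ·: Ss|SS
S/III-1 ? II-2×II-1: ss|Ss
S/III-2 aff II-2×II-1: Ss
⇒ S over [I-1,I-2,II-1,II-2,III-1,III-2]: 6 consistent
Z/I-1 ? ·: zz|Zz|ZZ
Z/I-2 ? ·: zz|Zz|ZZ
Z/II-1 aff I-1×I-2: Zz|ZZ
Z/II-2 ? ·: zz|Zz|ZZ
Z/III-1 ? II-2×II-1: zz|Zz|ZZ
Z/III-2 aff II-2×II-1: Zz|ZZ
⇒ Z over [I-1,I-2,II-1,II-2,III-1,III-2]: 108 consistent

I-2 ∈ {EE Ss ZZ, EE Ss Zz, EE Ss zz, EE ss ZZ, EE ss Zz, EE ss zz, Ee Ss ZZ, Ee Ss Zz, Ee Ss zz, Ee ss ZZ, Ee ss Zz, Ee ss zz}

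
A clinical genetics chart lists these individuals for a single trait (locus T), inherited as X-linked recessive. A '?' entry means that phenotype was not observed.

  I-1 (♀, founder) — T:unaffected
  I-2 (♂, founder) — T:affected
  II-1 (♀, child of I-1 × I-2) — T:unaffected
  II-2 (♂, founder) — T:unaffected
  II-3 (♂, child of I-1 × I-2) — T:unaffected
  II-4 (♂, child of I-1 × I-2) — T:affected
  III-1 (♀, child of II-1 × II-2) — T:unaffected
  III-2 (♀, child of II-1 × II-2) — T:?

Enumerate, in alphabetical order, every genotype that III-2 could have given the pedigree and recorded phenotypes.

III-2 ∈ {X^TX^T, X^TX^t}

T/I-1 un ·: X^TX^t
T/I-2 aff ·: X^tY
T/II-1 un I-1×I-2: X^TX^t
T/II-2 un ·: X^TY
T/II-3 un I-1×I-2: X^TY
T/II-4 aff I-1×I-2: X^tY
T/III-1 un II-1×II-2: X^TX^T|X^TX^t
T/III-2 ? II-1×II-2: X^TX^T|X^TX^t
⇒ T over [I-1,I-2,II-1,II-2,II-3,II-4,III-1,III-2]: 4 consistent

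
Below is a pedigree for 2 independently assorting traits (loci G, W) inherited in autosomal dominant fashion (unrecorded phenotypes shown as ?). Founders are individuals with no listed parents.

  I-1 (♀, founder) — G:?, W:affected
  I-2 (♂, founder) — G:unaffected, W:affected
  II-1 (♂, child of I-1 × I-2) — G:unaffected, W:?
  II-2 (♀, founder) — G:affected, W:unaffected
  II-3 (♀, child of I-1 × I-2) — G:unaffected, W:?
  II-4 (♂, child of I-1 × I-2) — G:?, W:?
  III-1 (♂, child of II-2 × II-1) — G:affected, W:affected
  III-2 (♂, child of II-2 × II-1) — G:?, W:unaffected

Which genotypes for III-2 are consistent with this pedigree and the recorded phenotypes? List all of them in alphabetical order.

III-2 ∈ {Gg ww, gg ww}

G/I-1 ? ·: gg|Gg
G/I-2 un ·: gg
G/II-1 un I-1×I-2: gg
G/II-2 aff ·: Gg|GG
G/II-3 un I-1×I-2: gg
G/II-4 ? I-1×I-2: gg|Gg
G/III-1 aff II-2×II-1: Gg
G/III-2 ? II-2×II-1: gg|Gg
⇒ G over [I-1,I-2,II-1,II-2,II-3,II-4,III-1,III-2]: 9 consistent
W/I-1 aff ·: Ww|WW
W/I-2 aff ·: Ww|WW
W/II-1 ? I-1×I-2: Ww
W/II-2 un ·: ww
W/II-3 ? I-1×I-2: ww|Ww|WW
W/II-4 ? I-1×I-2: ww|Ww|WW
W/III-1 aff II-2×II-1: Ww
W/III-2 un II-2×II-1: ww
⇒ W over [I-1,I-2,II-1,II-2,II-3,II-4,III-1,III-2]: 17 consistent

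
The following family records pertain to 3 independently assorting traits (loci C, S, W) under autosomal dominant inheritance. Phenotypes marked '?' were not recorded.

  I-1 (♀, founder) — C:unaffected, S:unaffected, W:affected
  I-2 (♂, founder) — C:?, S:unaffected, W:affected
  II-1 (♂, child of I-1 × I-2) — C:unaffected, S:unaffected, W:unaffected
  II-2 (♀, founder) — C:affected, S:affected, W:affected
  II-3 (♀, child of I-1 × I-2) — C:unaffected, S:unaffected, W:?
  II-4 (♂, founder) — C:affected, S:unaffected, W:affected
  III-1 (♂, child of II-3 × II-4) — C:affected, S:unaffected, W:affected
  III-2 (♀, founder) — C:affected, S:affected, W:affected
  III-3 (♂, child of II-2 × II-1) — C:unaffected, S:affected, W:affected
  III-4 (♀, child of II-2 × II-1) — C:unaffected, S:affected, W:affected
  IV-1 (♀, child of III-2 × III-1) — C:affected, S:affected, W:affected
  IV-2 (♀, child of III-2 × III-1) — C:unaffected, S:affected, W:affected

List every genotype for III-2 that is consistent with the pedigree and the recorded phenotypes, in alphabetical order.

C/I-1 un ·: cc
C/I-2 ? ·: cc|Cc
C/II-1 un I-1×I-2: cc
C/II-2 aff ·: Cc
C/II-3 un I-1×I-2: cc
C/II-4 aff ·: Cc|CC
C/III-1 aff II-3×II-4: Cc
C/III-2 aff ·: Cc
C/III-3 un II-2×II-1: cc
C/III-4 un II-2×II-1: cc
C/IV-1 aff III-2×III-1: Cc|CC
C/IV-2 un III-2×III-1: cc
⇒ C over [I-1,I-2,II-1,II-2,II-3,II-4,III-1,III-2,III-3,III-4,IV-1,IV-2]: 8 consistent
S/I-1 un ·: ss
S/I-2 un ·: ss
S/II-1 un I-1×I-2: ss
S/II-2 aff ·: Ss|SS
S/II-3 un I-1×I-2: ss
S/II-4 un ·: ss
S/III-1 un II-3×II-4: ss
S/III-2 aff ·: Ss|SS
S/III-3 aff II-2×II-1: Ss
S/III-4 aff II-2×II-1: Ss
S/IV-1 aff III-2×III-1: Ss
S/IV-2 aff III-2×III-1: Ss
⇒ S over [I-1,I-2,II-1,II-2,II-3,II-4,III-1,III-2,III-3,III-4,IV-1,IV-2]: 4 consistent
W/I-1 aff ·: Ww
W/I-2 aff ·: Ww
W/II-1 un I-1×I-2: ww
W/II-2 aff ·: Ww|WW
W/II-3 ? I-1×I-2: ww|Ww|WW
W/II-4 aff ·: Ww|WW
W/III-1 aff II-3×II-4: Ww|WW
W/III-2 aff ·: Ww|WW
W/III-3 aff II-2×II-1: Ww
W/III-4 aff II-2×II-1: Ww
W/IV-1 aff III-2×III-1: Ww|WW
W/IV-2 aff III-2×III-1: Ww|WW
⇒ W over [I-1,I-2,II-1,II-2,II-3,II-4,III-1,III-2,III-3,III-4,IV-1,IV-2]: 120 consistent

III-2 ∈ {Cc SS WW, Cc SS Ww, Cc Ss WW, Cc Ss Ww}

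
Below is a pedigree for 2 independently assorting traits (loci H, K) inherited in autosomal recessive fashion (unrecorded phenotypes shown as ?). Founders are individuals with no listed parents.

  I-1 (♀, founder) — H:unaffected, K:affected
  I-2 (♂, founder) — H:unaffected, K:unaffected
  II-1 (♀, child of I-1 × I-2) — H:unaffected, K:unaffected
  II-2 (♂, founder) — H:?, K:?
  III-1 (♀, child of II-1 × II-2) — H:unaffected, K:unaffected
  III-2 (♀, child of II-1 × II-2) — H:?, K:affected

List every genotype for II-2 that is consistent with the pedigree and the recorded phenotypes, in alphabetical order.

II-2 ∈ {HH Kk, HH kk, Hh Kk, Hh kk, hh Kk, hh kk}

H/I-1 un ·: HH|Hh
H/I-2 un ·: HH|Hh
H/II-1 un I-1×I-2: HH|Hh
H/II-2 ? ·: HH|Hh|hh
H/III-1 un II-1×II-2: HH|Hh
H/III-2 ? II-1×II-2: HH|Hh|hh
⇒ H over [I-1,I-2,II-1,II-2,III-1,III-2]: 60 consistent
K/I-1 aff ·: kk
K/I-2 un ·: KK|Kk
K/II-1 un I-1×I-2: Kk
K/II-2 ? ·: Kk|kk
K/III-1 un II-1×II-2: KK|Kk
K/III-2 aff II-1×II-2: kk
⇒ K over [I-1,I-2,II-1,II-2,III-1,III-2]: 6 consistent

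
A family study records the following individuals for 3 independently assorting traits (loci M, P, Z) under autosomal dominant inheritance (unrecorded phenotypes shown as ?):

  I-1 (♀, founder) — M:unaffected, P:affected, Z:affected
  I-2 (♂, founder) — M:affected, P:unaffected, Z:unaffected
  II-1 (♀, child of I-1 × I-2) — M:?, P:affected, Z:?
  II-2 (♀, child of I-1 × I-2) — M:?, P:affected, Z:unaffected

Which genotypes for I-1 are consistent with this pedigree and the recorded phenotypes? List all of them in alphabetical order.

I-1 ∈ {mm PP Zz, mm Pp Zz}

M/I-1 un ·: mm
M/I-2 aff ·: Mm|MM
M/II-1 ? I-1×I-2: mm|Mm
M/II-2 ? I-1×I-2: mm|Mm
⇒ M over [I-1,I-2,II-1,II-2]: 5 consistent
P/I-1 aff ·: Pp|PP
P/I-2 un ·: pp
P/II-1 aff I-1×I-2: Pp
P/II-2 aff I-1×I-2: Pp
⇒ P over [I-1,I-2,II-1,II-2]: 2 consistent
Z/I-1 aff ·: Zz
Z/I-2 un ·: zz
Z/II-1 ? I-1×I-2: zz|Zz
Z/II-2 un I-1×I-2: zz
⇒ Z over [I-1,I-2,II-1,II-2]: 2 consistent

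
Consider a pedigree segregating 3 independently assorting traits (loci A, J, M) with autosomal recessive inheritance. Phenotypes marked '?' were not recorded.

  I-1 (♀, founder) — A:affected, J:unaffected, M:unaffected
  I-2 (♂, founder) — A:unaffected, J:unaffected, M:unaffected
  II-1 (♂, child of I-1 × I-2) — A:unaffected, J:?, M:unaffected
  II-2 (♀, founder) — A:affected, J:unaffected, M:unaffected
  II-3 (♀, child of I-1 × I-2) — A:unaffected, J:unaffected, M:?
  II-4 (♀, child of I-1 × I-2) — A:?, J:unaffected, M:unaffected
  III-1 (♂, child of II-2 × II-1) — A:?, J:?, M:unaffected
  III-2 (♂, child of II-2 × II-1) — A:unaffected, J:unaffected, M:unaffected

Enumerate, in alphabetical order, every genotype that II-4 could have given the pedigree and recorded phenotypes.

II-4 ∈ {Aa JJ MM, Aa JJ Mm, Aa Jj MM, Aa Jj Mm, aa JJ MM, aa JJ Mm, aa Jj MM, aa Jj Mm}

A/I-1 aff ·: aa
A/I-2 un ·: AA|Aa
A/II-1 un I-1×I-2: Aa
A/II-2 aff ·: aa
A/II-3 un I-1×I-2: Aa
A/II-4 ? I-1×I-2: Aa|aa
A/III-1 ? II-2×II-1: Aa|aa
A/III-2 un II-2×II-1: Aa
⇒ A over [I-1,I-2,II-1,II-2,II-3,II-4,III-1,III-2]: 6 consistent
J/I-1 un ·: JJ|Jj
J/I-2 un ·: JJ|Jj
J/II-1 ? I-1×I-2: JJ|Jj|jj
J/II-2 un ·: JJ|Jj
J/II-3 un I-1×I-2: JJ|Jj
J/II-4 un I-1×I-2: JJ|Jj
J/III-1 ? II-2×II-1: JJ|Jj|jj
J/III-2 un II-2×II-1: JJ|Jj
⇒ J over [I-1,I-2,II-1,II-2,II-3,II-4,III-1,III-2]: 197 consistent
M/I-1 un ·: MM|Mm
M/I-2 un ·: MM|Mm
M/II-1 un I-1×I-2: MM|Mm
M/II-2 un ·: MM|Mm
M/II-3 ? I-1×I-2: MM|Mm|mm
M/II-4 un I-1×I-2: MM|Mm
M/III-1 un II-2×II-1: MM|Mm
M/III-2 un II-2×II-1: MM|Mm
⇒ M over [I-1,I-2,II-1,II-2,II-3,II-4,III-1,III-2]: 187 consistent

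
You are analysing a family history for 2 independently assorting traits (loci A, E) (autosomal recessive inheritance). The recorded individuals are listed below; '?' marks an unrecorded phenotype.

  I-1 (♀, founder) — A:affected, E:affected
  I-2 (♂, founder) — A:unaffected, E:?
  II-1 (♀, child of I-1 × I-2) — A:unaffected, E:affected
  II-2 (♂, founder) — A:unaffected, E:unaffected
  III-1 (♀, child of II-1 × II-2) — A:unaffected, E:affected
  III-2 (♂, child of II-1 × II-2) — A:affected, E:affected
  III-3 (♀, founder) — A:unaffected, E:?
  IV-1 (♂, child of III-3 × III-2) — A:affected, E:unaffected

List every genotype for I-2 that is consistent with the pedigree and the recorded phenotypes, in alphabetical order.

A/I-1 aff ·: aa
A/I-2 un ·: AA|Aa
A/II-1 un I-1×I-2: Aa
A/II-2 un ·: Aa
A/III-1 un II-1×II-2: AA|Aa
A/III-2 aff II-1×II-2: aa
A/III-3 un ·: Aa
A/IV-1 aff III-3×III-2: aa
⇒ A over [I-1,I-2,II-1,II-2,III-1,III-2,III-3,IV-1]: 4 consistent
E/I-1 aff ·: ee
E/I-2 ? ·: Ee|ee
E/II-1 aff I-1×I-2: ee
E/II-2 un ·: Ee
E/III-1 aff II-1×II-2: ee
E/III-2 aff II-1×II-2: ee
E/III-3 ? ·: EE|Ee
E/IV-1 un III-3×III-2: Ee
⇒ E over [I-1,I-2,II-1,II-2,III-1,III-2,III-3,IV-1]: 4 consistent

I-2 ∈ {AA Ee, AA ee, Aa Ee, Aa ee}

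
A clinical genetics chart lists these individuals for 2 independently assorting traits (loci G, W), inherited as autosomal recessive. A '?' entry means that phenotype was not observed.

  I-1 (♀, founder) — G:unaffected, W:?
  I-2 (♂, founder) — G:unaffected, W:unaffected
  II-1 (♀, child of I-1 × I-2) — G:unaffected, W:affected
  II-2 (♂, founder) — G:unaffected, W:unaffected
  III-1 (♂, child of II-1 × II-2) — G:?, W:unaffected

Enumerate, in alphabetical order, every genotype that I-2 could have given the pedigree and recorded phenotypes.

G/I-1 un ·: GG|Gg
G/I-2 un ·: GG|Gg
G/II-1 un I-1×I-2: GG|Gg
G/II-2 un ·: GG|Gg
G/III-1 ? II-1×II-2: GG|Gg|gg
⇒ G over [I-1,I-2,II-1,II-2,III-1]: 27 consistent
W/I-1 ? ·: Ww|ww
W/I-2 un ·: Ww
W/II-1 aff I-1×I-2: ww
W/II-2 un ·: WW|Ww
W/III-1 un II-1×II-2: Ww
⇒ W over [I-1,I-2,II-1,II-2,III-1]: 4 consistent

I-2 ∈ {GG Ww, Gg Ww}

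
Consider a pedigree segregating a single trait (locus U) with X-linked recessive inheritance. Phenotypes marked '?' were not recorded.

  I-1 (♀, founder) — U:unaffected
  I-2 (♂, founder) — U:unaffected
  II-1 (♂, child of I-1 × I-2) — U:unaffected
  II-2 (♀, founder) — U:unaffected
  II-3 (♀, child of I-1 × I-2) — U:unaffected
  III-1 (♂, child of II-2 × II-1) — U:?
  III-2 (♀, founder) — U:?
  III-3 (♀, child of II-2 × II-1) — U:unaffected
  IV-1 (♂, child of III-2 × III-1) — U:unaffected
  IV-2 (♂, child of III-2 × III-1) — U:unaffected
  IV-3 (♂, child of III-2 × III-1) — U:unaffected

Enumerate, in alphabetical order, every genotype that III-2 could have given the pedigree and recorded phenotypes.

III-2 ∈ {X^UX^U, X^UX^u}

U/I-1 un ·: X^UX^U|X^UX^u
U/I-2 un ·: X^UY
U/II-1 un I-1×I-2: X^UY
U/II-2 un ·: X^UX^U|X^UX^u
U/II-3 un I-1×I-2: X^UX^U|X^UX^u
U/III-1 ? II-2×II-1: X^UY|X^uY
U/III-2 ? ·: X^UX^U|X^UX^u
U/III-3 un II-2×II-1: X^UX^U|X^UX^u
U/IV-1 un III-2×III-1: X^UY
U/IV-2 un III-2×III-1: X^UY
U/IV-3 un III-2×III-1: X^UY
⇒ U over [I-1,I-2,II-1,II-2,II-3,III-1,III-2,III-3,IV-1,IV-2,IV-3]: 30 consistent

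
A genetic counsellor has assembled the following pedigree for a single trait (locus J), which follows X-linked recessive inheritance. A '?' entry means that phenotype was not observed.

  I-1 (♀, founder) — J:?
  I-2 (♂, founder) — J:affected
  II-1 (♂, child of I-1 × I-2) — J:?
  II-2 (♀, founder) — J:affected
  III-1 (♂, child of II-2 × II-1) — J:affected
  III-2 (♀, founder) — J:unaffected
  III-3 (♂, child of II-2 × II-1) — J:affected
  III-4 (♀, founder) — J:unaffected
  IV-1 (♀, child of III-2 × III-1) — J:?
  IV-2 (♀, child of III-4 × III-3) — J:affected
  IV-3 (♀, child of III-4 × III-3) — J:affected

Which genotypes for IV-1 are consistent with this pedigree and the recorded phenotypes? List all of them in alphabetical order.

J/I-1 ? ·: X^JX^J|X^JX^j|X^jX^j
J/I-2 aff ·: X^jY
J/II-1 ? I-1×I-2: X^JY|X^jY
J/II-2 aff ·: X^jX^j
J/III-1 aff II-2×II-1: X^jY
J/III-2 un ·: X^JX^J|X^JX^j
J/III-3 aff II-2×II-1: X^jY
J/III-4 un ·: X^JX^j
J/IV-1 ? III-2×III-1: X^JX^j|X^jX^j
J/IV-2 aff III-4×III-3: X^jX^j
J/IV-3 aff III-4×III-3: X^jX^j
⇒ J over [I-1,I-2,II-1,II-2,III-1,III-2,III-3,III-4,IV-1,IV-2,IV-3]: 12 consistent

IV-1 ∈ {X^JX^j, X^jX^j}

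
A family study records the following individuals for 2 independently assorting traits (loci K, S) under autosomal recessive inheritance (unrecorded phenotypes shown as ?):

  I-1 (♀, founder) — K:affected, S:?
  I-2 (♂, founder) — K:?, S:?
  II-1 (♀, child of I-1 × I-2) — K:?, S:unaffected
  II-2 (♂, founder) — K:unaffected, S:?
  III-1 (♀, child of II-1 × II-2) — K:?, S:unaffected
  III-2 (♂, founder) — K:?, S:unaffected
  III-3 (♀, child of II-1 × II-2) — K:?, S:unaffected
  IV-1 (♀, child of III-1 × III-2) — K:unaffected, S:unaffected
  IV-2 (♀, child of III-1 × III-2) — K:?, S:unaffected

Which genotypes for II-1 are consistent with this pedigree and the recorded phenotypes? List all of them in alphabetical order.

K/I-1 aff ·: kk
K/I-2 ? ·: KK|Kk|kk
K/II-1 ? I-1×I-2: Kk|kk
K/II-2 un ·: KK|Kk
K/III-1 ? II-1×II-2: KK|Kk|kk
K/III-2 ? ·: KK|Kk|kk
K/III-3 ? II-1×II-2: KK|Kk|kk
K/IV-1 un III-1×III-2: KK|Kk
K/IV-2 ? III-1×III-2: KK|Kk|kk
⇒ K over [I-1,I-2,II-1,II-2,III-1,III-2,III-3,IV-1,IV-2]: 282 consistent
S/I-1 ? ·: SS|Ss|ss
S/I-2 ? ·: SS|Ss|ss
S/II-1 un I-1×I-2: SS|Ss
S/II-2 ? ·: SS|Ss|ss
S/III-1 un II-1×II-2: SS|Ss
S/III-2 un ·: SS|Ss
S/III-3 un II-1×II-2: SS|Ss
S/IV-1 un III-1×III-2: SS|Ss
S/IV-2 un III-1×III-2: SS|Ss
⇒ S over [I-1,I-2,II-1,II-2,III-1,III-2,III-3,IV-1,IV-2]: 576 consistent

II-1 ∈ {Kk SS, Kk Ss, kk SS, kk Ss}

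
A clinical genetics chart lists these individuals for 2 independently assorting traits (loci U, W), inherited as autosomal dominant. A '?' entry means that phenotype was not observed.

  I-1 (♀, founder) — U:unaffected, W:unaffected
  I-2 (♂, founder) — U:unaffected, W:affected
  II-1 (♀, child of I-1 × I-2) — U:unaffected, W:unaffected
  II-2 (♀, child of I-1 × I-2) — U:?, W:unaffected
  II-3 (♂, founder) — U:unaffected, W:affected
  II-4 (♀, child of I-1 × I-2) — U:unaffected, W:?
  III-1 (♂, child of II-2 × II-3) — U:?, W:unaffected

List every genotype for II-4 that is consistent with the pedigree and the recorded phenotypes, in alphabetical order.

II-4 ∈ {uu Ww, uu ww}

U/I-1 un ·: uu
U/I-2 un ·: uu
U/II-1 un I-1×I-2: uu
U/II-2 ? I-1×I-2: uu
U/II-3 un ·: uu
U/II-4 un I-1×I-2: uu
U/III-1 ? II-2×II-3: uu
⇒ U over [I-1,I-2,II-1,II-2,II-3,II-4,III-1]: 1 consistent
W/I-1 un ·: ww
W/I-2 aff ·: Ww
W/II-1 un I-1×I-2: ww
W/II-2 un I-1×I-2: ww
W/II-3 aff ·: Ww
W/II-4 ? I-1×I-2: ww|Ww
W/III-1 un II-2×II-3: ww
⇒ W over [I-1,I-2,II-1,II-2,II-3,II-4,III-1]: 2 consistent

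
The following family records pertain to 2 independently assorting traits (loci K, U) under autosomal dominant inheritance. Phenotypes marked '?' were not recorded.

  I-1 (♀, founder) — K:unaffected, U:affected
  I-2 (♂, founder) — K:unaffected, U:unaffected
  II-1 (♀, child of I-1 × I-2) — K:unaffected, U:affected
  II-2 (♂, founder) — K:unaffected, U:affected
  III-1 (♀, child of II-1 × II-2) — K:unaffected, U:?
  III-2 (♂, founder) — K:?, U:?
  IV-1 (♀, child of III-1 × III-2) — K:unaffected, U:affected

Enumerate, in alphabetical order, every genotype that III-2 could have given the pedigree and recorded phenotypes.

K/I-1 un ·: kk
K/I-2 un ·: kk
K/II-1 un I-1×I-2: kk
K/II-2 un ·: kk
K/III-1 un II-1×II-2: kk
K/III-2 ? ·: kk|Kk
K/IV-1 un III-1×III-2: kk
⇒ K over [I-1,I-2,II-1,II-2,III-1,III-2,IV-1]: 2 consistent
U/I-1 aff ·: Uu|UU
U/I-2 un ·: uu
U/II-1 aff I-1×I-2: Uu
U/II-2 aff ·: Uu|UU
U/III-1 ? II-1×II-2: uu|Uu|UU
U/III-2 ? ·: uu|Uu|UU
U/IV-1 aff III-1×III-2: Uu|UU
⇒ U over [I-1,I-2,II-1,II-2,III-1,III-2,IV-1]: 40 consistent

III-2 ∈ {Kk UU, Kk Uu, Kk uu, kk UU, kk Uu, kk uu}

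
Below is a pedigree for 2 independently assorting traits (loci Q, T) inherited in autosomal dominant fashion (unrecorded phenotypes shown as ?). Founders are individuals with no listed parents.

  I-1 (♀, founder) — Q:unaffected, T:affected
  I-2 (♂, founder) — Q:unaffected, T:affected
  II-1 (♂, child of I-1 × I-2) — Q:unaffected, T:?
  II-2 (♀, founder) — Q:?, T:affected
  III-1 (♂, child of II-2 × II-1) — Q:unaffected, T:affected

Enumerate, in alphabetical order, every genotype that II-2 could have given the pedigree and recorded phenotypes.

II-2 ∈ {Qq TT, Qq Tt, qq TT, qq Tt}

Q/I-1 un ·: qq
Q/I-2 un ·: qq
Q/II-1 un I-1×I-2: qq
Q/II-2 ? ·: qq|Qq
Q/III-1 un II-2×II-1: qq
⇒ Q over [I-1,I-2,II-1,II-2,III-1]: 2 consistent
T/I-1 aff ·: Tt|TT
T/I-2 aff ·: Tt|TT
T/II-1 ? I-1×I-2: tt|Tt|TT
T/II-2 aff ·: Tt|TT
T/III-1 aff II-2×II-1: Tt|TT
⇒ T over [I-1,I-2,II-1,II-2,III-1]: 26 consistent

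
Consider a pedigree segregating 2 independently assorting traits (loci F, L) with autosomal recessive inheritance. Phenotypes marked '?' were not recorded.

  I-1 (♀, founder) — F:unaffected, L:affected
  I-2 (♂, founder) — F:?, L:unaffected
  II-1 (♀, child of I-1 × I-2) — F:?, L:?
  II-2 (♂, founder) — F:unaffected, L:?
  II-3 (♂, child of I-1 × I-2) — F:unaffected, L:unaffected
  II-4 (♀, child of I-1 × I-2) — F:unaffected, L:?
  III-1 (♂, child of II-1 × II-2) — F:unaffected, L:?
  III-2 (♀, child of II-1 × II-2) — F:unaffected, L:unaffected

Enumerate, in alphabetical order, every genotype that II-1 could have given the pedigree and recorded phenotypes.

F/I-1 un ·: FF|Ff
F/I-2 ? ·: FF|Ff|ff
F/II-1 ? I-1×I-2: FF|Ff|ff
F/II-2 un ·: FF|Ff
F/II-3 un I-1×I-2: FF|Ff
F/II-4 un I-1×I-2: FF|Ff
F/III-1 un II-1×II-2: FF|Ff
F/III-2 un II-1×II-2: FF|Ff
⇒ F over [I-1,I-2,II-1,II-2,II-3,II-4,III-1,III-2]: 187 consistent
L/I-1 aff ·: ll
L/I-2 un ·: LL|Ll
L/II-1 ? I-1×I-2: Ll|ll
L/II-2 ? ·: LL|Ll|ll
L/II-3 un I-1×I-2: Ll
L/II-4 ? I-1×I-2: Ll|ll
L/III-1 ? II-1×II-2: LL|Ll|ll
L/III-2 un II-1×II-2: LL|Ll
⇒ L over [I-1,I-2,II-1,II-2,II-3,II-4,III-1,III-2]: 42 consistent

II-1 ∈ {FF Ll, FF ll, Ff Ll, Ff ll, ff Ll, ff ll}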